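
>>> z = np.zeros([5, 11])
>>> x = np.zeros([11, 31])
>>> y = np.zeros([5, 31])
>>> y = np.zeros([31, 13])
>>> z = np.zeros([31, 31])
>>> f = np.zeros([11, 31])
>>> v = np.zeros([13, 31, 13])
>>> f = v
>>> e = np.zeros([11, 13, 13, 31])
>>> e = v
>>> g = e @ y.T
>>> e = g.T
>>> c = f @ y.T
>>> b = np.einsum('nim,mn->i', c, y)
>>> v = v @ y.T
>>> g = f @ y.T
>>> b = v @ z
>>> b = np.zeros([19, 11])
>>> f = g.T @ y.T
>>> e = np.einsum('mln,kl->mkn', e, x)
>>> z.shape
(31, 31)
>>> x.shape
(11, 31)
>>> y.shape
(31, 13)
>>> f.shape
(31, 31, 31)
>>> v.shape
(13, 31, 31)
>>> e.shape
(31, 11, 13)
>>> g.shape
(13, 31, 31)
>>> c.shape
(13, 31, 31)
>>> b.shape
(19, 11)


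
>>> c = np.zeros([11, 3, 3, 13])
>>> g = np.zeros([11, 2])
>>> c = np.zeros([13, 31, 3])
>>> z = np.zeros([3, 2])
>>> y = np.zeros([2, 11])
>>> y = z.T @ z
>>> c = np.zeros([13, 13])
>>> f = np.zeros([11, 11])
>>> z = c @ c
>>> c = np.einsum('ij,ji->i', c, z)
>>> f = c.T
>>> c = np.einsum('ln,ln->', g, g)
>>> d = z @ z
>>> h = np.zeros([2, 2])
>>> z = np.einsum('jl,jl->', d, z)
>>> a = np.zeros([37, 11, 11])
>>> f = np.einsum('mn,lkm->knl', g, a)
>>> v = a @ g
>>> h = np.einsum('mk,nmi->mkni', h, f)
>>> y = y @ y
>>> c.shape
()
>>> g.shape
(11, 2)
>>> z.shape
()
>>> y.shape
(2, 2)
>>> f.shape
(11, 2, 37)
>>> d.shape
(13, 13)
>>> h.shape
(2, 2, 11, 37)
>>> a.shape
(37, 11, 11)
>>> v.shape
(37, 11, 2)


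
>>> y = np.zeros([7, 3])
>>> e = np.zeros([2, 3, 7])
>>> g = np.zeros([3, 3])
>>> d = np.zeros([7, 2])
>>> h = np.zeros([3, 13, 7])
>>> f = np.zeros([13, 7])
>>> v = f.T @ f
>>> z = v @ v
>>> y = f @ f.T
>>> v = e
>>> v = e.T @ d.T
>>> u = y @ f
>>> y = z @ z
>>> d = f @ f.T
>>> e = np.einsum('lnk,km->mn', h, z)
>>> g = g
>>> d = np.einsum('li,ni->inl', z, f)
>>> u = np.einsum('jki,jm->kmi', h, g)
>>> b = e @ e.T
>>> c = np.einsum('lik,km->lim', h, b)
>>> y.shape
(7, 7)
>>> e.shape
(7, 13)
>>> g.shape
(3, 3)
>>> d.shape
(7, 13, 7)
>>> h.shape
(3, 13, 7)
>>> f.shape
(13, 7)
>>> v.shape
(7, 3, 7)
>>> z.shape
(7, 7)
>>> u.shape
(13, 3, 7)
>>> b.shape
(7, 7)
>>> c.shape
(3, 13, 7)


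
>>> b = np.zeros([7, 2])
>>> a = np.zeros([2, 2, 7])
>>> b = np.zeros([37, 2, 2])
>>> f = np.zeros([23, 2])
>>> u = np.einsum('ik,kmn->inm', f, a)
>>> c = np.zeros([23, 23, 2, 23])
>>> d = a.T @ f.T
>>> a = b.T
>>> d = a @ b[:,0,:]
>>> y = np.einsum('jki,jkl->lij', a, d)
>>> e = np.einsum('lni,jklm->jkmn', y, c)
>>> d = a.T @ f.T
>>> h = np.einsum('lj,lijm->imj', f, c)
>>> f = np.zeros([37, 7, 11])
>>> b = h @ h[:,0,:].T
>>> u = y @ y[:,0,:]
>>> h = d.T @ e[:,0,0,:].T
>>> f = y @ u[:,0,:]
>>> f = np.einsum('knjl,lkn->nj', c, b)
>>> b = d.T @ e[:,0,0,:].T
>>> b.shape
(23, 2, 23)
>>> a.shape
(2, 2, 37)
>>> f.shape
(23, 2)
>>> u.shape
(2, 37, 2)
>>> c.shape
(23, 23, 2, 23)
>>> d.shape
(37, 2, 23)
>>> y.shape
(2, 37, 2)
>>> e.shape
(23, 23, 23, 37)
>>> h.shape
(23, 2, 23)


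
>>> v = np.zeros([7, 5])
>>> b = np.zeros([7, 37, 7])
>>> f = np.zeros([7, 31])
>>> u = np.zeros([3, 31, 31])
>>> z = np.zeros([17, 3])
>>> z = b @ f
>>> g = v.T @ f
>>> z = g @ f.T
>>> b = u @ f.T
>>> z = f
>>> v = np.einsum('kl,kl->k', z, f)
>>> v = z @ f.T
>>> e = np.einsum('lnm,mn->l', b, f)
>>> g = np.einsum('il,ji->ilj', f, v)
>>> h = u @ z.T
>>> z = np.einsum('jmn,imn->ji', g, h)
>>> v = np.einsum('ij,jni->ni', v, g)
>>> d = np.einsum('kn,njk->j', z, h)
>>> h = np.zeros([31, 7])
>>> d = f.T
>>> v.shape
(31, 7)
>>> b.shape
(3, 31, 7)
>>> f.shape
(7, 31)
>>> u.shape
(3, 31, 31)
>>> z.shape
(7, 3)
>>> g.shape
(7, 31, 7)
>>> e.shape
(3,)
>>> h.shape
(31, 7)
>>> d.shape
(31, 7)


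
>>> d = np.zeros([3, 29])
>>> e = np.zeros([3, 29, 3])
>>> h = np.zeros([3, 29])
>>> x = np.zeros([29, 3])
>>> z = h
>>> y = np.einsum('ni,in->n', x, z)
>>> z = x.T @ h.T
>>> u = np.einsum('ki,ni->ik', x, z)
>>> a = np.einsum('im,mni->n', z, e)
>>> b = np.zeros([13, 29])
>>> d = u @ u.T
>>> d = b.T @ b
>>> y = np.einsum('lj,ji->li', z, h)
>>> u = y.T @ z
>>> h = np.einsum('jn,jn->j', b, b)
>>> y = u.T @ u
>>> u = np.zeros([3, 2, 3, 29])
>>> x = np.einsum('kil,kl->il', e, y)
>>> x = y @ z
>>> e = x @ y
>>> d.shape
(29, 29)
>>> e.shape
(3, 3)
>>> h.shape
(13,)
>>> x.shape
(3, 3)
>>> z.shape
(3, 3)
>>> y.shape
(3, 3)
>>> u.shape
(3, 2, 3, 29)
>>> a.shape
(29,)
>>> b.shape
(13, 29)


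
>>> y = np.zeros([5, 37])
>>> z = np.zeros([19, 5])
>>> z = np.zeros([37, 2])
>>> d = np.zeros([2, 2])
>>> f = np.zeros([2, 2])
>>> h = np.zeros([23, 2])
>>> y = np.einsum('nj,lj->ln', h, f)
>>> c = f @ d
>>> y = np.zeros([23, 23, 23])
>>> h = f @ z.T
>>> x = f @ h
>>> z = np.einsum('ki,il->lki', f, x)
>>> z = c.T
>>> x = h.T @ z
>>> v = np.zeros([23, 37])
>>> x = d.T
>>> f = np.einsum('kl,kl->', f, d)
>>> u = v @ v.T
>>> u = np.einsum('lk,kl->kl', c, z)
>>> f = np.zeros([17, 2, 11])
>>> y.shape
(23, 23, 23)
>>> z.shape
(2, 2)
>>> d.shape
(2, 2)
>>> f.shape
(17, 2, 11)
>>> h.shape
(2, 37)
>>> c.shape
(2, 2)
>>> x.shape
(2, 2)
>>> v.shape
(23, 37)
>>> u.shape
(2, 2)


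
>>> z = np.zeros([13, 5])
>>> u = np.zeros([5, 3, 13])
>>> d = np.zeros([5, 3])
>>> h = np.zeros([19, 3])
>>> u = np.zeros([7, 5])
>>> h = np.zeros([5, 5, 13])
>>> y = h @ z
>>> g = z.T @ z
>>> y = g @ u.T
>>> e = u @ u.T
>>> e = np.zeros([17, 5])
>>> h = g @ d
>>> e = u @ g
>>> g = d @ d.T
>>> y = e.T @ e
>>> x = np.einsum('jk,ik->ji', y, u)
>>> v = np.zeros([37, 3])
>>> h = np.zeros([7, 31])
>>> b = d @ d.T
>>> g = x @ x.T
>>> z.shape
(13, 5)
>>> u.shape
(7, 5)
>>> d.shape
(5, 3)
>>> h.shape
(7, 31)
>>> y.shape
(5, 5)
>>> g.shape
(5, 5)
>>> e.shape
(7, 5)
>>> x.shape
(5, 7)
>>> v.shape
(37, 3)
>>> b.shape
(5, 5)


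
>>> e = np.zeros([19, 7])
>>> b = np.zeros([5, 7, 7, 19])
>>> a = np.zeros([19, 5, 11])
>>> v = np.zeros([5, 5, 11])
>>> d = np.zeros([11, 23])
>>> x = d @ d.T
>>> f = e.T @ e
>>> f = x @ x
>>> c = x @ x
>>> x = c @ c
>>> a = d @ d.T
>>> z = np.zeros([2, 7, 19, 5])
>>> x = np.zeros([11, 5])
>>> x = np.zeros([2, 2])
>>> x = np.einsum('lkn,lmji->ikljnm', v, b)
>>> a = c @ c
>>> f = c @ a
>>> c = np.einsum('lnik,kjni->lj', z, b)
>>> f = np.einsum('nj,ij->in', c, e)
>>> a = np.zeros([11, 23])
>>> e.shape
(19, 7)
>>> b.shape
(5, 7, 7, 19)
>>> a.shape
(11, 23)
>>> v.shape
(5, 5, 11)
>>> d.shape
(11, 23)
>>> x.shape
(19, 5, 5, 7, 11, 7)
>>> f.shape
(19, 2)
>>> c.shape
(2, 7)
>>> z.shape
(2, 7, 19, 5)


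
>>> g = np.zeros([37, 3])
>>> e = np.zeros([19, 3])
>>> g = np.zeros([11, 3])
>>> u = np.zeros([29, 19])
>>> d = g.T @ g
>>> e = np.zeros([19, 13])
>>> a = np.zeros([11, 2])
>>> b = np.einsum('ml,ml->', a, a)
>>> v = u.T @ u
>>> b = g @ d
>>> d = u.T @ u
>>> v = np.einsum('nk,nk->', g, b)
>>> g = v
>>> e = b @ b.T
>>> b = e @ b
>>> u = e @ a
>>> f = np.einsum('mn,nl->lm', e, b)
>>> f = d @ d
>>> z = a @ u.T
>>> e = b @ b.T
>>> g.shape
()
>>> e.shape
(11, 11)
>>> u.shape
(11, 2)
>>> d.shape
(19, 19)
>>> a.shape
(11, 2)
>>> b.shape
(11, 3)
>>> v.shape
()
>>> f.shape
(19, 19)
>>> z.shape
(11, 11)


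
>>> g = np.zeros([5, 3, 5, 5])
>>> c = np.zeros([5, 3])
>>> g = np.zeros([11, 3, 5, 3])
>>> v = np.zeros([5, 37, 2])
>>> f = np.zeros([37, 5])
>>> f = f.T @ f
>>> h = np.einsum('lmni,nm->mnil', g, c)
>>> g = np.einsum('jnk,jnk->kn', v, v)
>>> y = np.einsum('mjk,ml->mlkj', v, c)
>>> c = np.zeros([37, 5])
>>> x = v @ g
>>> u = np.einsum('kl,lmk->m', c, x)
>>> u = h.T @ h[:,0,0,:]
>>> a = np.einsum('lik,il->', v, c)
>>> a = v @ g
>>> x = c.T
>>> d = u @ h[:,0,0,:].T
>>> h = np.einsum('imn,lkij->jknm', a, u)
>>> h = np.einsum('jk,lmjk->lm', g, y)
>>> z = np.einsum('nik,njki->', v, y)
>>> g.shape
(2, 37)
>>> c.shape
(37, 5)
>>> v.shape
(5, 37, 2)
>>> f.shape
(5, 5)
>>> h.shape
(5, 3)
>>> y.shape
(5, 3, 2, 37)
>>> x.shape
(5, 37)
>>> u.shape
(11, 3, 5, 11)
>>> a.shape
(5, 37, 37)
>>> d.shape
(11, 3, 5, 3)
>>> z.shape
()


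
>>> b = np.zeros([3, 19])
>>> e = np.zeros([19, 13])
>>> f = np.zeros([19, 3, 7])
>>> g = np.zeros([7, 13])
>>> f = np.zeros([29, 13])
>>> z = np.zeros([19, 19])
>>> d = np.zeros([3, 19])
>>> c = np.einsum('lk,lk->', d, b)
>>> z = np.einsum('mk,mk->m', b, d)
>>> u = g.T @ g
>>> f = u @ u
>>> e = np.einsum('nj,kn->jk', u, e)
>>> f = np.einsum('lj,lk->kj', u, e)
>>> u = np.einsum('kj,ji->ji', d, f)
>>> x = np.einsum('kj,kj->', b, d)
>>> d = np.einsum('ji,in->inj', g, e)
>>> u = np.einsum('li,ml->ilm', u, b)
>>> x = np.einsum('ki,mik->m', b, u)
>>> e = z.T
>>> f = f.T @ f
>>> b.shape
(3, 19)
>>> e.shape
(3,)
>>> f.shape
(13, 13)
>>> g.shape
(7, 13)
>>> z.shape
(3,)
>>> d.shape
(13, 19, 7)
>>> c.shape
()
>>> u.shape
(13, 19, 3)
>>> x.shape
(13,)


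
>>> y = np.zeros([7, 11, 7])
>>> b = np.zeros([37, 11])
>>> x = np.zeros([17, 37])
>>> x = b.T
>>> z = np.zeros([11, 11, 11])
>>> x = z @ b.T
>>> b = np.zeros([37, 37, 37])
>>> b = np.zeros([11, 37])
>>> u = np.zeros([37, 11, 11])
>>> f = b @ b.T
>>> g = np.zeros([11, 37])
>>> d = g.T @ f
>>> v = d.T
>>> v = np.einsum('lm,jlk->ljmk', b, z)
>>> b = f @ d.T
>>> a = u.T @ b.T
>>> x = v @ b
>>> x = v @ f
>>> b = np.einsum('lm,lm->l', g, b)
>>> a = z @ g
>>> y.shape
(7, 11, 7)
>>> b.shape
(11,)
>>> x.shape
(11, 11, 37, 11)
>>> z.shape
(11, 11, 11)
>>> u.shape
(37, 11, 11)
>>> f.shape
(11, 11)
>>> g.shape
(11, 37)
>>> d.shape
(37, 11)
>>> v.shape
(11, 11, 37, 11)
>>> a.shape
(11, 11, 37)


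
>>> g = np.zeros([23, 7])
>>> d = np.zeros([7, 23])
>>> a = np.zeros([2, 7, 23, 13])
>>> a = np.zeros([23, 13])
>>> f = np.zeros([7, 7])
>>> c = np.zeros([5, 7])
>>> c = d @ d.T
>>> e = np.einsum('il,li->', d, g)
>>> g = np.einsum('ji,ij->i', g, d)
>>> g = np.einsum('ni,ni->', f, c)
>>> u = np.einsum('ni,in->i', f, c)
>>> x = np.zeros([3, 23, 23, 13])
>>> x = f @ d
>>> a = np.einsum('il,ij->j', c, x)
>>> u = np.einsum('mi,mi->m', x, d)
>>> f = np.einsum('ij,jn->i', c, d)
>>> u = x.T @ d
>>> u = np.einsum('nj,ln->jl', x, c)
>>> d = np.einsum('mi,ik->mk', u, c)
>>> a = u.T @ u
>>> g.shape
()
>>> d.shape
(23, 7)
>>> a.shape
(7, 7)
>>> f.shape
(7,)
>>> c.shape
(7, 7)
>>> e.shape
()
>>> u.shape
(23, 7)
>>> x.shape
(7, 23)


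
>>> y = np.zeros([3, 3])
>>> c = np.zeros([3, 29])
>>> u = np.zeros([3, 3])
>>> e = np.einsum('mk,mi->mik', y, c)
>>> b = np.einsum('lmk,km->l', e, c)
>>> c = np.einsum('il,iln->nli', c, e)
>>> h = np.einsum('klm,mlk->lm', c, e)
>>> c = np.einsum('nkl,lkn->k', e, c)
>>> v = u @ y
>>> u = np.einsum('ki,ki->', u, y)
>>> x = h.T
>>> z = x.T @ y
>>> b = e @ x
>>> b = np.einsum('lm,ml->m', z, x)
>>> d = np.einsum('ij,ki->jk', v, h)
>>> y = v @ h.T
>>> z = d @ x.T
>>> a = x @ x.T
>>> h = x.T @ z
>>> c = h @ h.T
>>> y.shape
(3, 29)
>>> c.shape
(29, 29)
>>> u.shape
()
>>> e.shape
(3, 29, 3)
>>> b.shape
(3,)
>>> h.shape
(29, 3)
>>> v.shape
(3, 3)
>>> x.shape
(3, 29)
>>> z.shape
(3, 3)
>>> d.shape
(3, 29)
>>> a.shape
(3, 3)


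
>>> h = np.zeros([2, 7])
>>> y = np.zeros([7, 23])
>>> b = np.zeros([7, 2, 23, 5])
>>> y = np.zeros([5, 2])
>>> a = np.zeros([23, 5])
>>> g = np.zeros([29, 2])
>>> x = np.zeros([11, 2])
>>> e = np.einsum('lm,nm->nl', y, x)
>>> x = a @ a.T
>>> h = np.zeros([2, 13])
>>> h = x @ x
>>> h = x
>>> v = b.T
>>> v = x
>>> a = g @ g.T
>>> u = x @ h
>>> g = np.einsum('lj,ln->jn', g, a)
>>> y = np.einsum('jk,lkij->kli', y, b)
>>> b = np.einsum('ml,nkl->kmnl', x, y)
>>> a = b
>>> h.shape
(23, 23)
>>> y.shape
(2, 7, 23)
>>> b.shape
(7, 23, 2, 23)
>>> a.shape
(7, 23, 2, 23)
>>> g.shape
(2, 29)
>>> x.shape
(23, 23)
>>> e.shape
(11, 5)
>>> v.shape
(23, 23)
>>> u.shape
(23, 23)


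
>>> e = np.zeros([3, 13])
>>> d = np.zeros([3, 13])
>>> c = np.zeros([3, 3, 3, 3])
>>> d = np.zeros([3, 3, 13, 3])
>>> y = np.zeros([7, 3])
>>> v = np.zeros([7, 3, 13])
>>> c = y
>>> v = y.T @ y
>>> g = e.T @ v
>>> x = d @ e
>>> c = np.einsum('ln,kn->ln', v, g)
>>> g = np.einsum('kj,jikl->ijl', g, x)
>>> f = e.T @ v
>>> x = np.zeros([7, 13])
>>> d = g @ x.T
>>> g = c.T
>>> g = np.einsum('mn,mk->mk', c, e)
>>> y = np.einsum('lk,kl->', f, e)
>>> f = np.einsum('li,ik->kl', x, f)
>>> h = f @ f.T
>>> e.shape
(3, 13)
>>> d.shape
(3, 3, 7)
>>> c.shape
(3, 3)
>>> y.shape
()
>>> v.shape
(3, 3)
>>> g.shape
(3, 13)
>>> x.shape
(7, 13)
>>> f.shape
(3, 7)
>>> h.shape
(3, 3)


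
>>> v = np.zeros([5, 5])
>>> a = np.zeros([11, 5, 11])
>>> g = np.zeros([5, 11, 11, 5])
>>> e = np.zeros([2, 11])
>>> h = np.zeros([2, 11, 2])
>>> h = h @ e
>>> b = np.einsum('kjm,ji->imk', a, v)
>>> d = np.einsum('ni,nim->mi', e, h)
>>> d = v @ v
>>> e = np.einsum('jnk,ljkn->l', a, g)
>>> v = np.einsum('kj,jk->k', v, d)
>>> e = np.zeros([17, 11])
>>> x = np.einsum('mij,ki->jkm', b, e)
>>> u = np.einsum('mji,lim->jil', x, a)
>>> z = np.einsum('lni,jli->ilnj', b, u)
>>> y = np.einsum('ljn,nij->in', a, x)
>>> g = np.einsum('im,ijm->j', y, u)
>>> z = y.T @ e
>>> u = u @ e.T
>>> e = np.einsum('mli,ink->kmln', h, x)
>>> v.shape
(5,)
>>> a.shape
(11, 5, 11)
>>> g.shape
(5,)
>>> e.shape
(5, 2, 11, 17)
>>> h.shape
(2, 11, 11)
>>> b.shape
(5, 11, 11)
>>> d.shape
(5, 5)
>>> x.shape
(11, 17, 5)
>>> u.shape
(17, 5, 17)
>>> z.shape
(11, 11)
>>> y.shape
(17, 11)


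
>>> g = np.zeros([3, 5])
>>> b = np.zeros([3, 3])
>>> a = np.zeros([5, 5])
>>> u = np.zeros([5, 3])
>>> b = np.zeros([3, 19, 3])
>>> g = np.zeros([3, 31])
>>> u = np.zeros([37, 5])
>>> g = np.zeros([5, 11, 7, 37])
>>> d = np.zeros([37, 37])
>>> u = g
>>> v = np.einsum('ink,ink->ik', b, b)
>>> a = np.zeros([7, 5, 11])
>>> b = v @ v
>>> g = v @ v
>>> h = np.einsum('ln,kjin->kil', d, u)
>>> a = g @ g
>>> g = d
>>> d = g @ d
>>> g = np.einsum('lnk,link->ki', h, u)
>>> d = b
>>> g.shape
(37, 11)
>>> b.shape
(3, 3)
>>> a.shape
(3, 3)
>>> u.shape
(5, 11, 7, 37)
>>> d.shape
(3, 3)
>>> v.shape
(3, 3)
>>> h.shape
(5, 7, 37)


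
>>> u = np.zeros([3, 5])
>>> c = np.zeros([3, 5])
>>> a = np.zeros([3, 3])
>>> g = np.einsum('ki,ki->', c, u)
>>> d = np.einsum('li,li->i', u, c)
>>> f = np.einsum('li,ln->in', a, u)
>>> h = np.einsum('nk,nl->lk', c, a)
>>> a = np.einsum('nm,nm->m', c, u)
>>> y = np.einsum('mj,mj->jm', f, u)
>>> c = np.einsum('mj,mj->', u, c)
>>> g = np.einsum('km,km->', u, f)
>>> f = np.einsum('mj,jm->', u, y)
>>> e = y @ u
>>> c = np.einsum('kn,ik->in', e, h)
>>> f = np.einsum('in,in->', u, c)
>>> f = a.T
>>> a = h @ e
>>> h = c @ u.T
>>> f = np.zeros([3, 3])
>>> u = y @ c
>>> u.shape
(5, 5)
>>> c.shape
(3, 5)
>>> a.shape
(3, 5)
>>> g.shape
()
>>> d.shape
(5,)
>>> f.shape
(3, 3)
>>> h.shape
(3, 3)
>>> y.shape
(5, 3)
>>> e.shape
(5, 5)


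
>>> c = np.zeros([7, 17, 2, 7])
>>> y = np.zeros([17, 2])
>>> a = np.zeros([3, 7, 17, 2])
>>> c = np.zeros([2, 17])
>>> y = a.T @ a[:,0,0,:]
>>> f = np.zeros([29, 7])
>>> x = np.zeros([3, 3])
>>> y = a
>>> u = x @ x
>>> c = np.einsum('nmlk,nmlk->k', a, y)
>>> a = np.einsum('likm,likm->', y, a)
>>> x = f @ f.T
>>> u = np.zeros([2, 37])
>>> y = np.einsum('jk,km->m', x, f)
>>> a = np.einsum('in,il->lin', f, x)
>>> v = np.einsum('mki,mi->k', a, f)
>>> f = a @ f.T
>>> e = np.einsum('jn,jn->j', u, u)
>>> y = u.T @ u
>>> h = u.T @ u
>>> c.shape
(2,)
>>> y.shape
(37, 37)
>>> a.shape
(29, 29, 7)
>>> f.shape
(29, 29, 29)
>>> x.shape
(29, 29)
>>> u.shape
(2, 37)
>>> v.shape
(29,)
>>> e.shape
(2,)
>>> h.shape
(37, 37)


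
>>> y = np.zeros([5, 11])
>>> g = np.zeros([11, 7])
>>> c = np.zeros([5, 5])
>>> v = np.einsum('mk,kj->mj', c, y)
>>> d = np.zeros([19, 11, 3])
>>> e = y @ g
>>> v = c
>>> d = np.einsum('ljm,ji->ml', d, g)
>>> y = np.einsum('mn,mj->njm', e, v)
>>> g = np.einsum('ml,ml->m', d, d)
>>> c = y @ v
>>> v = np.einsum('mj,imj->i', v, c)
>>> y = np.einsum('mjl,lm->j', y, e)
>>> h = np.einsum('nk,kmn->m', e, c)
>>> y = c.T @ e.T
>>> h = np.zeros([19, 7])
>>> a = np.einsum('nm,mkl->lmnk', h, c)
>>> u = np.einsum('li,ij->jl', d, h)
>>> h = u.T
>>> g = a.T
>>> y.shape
(5, 5, 5)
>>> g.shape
(5, 19, 7, 5)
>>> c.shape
(7, 5, 5)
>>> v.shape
(7,)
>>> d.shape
(3, 19)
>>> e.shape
(5, 7)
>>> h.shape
(3, 7)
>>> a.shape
(5, 7, 19, 5)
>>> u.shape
(7, 3)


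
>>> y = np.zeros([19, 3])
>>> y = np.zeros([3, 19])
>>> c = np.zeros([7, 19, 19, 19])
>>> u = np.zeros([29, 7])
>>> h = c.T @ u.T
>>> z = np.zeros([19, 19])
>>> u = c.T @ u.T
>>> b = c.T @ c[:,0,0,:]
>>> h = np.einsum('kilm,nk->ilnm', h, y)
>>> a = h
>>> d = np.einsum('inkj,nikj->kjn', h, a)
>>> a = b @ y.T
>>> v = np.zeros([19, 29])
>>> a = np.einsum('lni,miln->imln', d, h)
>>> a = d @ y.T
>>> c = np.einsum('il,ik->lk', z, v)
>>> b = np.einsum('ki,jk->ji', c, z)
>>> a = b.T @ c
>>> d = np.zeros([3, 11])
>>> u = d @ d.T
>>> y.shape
(3, 19)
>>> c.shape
(19, 29)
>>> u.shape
(3, 3)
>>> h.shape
(19, 19, 3, 29)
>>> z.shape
(19, 19)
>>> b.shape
(19, 29)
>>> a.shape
(29, 29)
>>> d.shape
(3, 11)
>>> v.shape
(19, 29)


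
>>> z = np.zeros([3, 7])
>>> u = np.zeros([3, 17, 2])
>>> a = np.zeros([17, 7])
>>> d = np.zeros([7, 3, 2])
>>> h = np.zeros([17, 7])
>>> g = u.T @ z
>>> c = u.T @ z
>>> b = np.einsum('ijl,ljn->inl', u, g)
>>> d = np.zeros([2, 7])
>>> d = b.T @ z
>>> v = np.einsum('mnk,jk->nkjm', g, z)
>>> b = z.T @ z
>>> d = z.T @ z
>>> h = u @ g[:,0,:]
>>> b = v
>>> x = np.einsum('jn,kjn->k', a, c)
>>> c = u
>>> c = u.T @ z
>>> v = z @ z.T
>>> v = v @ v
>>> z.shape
(3, 7)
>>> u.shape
(3, 17, 2)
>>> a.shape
(17, 7)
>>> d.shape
(7, 7)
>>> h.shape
(3, 17, 7)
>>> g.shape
(2, 17, 7)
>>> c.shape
(2, 17, 7)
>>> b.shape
(17, 7, 3, 2)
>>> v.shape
(3, 3)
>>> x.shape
(2,)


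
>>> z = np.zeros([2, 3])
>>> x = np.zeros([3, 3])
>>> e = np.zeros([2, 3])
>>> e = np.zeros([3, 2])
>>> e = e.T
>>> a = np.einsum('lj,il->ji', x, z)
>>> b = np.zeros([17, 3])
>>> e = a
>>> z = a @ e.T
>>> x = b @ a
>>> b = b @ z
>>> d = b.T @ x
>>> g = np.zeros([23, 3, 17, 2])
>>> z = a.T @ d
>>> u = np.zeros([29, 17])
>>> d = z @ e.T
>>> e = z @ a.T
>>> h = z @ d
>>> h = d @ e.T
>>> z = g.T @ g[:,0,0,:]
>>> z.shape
(2, 17, 3, 2)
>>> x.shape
(17, 2)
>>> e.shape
(2, 3)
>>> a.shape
(3, 2)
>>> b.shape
(17, 3)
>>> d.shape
(2, 3)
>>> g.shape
(23, 3, 17, 2)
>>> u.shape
(29, 17)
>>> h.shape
(2, 2)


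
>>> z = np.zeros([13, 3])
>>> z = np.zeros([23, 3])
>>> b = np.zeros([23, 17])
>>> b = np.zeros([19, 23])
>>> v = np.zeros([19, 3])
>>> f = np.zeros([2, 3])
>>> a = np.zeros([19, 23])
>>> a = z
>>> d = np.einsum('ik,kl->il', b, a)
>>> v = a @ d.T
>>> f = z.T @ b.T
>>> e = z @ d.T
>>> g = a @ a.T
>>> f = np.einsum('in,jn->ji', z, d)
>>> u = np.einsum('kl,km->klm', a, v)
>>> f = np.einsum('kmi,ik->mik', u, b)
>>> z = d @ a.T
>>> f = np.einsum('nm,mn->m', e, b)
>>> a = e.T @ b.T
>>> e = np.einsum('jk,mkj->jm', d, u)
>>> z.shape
(19, 23)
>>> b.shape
(19, 23)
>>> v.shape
(23, 19)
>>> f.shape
(19,)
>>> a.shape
(19, 19)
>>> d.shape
(19, 3)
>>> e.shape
(19, 23)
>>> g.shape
(23, 23)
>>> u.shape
(23, 3, 19)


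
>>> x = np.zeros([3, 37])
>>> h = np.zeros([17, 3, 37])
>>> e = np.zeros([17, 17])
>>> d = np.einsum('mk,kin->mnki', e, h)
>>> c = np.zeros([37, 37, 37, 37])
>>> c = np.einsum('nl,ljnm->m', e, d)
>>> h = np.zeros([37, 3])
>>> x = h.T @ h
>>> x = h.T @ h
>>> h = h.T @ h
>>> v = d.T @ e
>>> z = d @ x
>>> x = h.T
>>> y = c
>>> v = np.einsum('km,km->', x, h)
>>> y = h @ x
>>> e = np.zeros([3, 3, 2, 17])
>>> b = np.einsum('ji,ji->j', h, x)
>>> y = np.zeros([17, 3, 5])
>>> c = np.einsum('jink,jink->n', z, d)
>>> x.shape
(3, 3)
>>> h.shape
(3, 3)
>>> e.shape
(3, 3, 2, 17)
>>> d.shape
(17, 37, 17, 3)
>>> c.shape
(17,)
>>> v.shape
()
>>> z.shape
(17, 37, 17, 3)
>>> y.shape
(17, 3, 5)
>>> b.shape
(3,)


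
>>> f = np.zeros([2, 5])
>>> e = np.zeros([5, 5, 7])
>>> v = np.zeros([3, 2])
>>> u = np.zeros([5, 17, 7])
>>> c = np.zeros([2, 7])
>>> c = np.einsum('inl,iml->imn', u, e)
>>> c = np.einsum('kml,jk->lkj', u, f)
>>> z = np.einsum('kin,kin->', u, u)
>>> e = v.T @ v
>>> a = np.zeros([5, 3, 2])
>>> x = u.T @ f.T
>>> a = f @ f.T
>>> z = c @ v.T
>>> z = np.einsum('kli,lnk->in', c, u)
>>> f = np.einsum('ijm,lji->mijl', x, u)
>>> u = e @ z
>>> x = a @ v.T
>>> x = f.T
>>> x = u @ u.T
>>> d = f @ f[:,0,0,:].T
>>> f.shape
(2, 7, 17, 5)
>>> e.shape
(2, 2)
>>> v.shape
(3, 2)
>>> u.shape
(2, 17)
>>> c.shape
(7, 5, 2)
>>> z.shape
(2, 17)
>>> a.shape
(2, 2)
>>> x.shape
(2, 2)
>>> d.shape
(2, 7, 17, 2)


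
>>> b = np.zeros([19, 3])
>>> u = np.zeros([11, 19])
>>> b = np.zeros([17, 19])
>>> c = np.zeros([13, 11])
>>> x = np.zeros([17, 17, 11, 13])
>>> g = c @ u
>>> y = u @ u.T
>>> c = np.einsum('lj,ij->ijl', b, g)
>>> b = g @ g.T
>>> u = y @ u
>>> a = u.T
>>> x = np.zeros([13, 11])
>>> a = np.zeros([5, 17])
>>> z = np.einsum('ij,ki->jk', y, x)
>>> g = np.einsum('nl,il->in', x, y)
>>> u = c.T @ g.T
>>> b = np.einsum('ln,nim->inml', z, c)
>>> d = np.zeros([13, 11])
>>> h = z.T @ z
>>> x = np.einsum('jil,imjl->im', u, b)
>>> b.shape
(19, 13, 17, 11)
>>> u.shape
(17, 19, 11)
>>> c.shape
(13, 19, 17)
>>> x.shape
(19, 13)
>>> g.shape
(11, 13)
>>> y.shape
(11, 11)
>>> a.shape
(5, 17)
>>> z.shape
(11, 13)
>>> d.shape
(13, 11)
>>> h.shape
(13, 13)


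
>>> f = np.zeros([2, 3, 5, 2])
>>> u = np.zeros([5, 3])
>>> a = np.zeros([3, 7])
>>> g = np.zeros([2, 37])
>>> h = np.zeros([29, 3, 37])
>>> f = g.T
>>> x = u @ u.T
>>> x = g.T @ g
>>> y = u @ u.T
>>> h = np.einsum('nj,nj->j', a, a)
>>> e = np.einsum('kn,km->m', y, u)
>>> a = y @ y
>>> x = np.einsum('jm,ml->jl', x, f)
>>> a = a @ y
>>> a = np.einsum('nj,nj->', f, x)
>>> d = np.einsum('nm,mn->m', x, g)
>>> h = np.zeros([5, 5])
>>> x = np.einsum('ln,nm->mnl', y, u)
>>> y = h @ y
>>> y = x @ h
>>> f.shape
(37, 2)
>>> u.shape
(5, 3)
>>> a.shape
()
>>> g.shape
(2, 37)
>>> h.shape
(5, 5)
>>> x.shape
(3, 5, 5)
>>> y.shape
(3, 5, 5)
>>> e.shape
(3,)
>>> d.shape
(2,)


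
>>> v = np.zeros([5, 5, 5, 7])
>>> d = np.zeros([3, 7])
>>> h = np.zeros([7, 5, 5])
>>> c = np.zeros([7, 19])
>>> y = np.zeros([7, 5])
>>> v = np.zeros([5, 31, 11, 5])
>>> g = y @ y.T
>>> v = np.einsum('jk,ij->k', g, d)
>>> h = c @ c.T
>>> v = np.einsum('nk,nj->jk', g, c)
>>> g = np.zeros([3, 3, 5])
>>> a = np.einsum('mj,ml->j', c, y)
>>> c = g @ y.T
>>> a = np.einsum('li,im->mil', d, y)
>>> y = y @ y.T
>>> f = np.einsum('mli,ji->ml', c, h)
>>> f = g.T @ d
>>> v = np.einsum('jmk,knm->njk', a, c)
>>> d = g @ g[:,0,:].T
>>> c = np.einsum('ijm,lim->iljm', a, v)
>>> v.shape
(3, 5, 3)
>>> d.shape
(3, 3, 3)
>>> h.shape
(7, 7)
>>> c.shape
(5, 3, 7, 3)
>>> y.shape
(7, 7)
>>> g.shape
(3, 3, 5)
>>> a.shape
(5, 7, 3)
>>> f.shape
(5, 3, 7)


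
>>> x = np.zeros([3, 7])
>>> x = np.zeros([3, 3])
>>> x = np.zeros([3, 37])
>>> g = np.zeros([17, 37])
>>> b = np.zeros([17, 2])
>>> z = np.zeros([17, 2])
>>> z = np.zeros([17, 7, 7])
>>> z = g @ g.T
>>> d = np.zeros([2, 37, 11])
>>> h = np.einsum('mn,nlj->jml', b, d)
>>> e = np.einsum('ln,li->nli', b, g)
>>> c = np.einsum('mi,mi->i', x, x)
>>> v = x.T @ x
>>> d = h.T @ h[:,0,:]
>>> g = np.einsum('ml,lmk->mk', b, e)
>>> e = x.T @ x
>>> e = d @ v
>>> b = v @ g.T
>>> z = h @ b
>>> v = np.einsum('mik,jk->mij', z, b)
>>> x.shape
(3, 37)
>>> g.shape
(17, 37)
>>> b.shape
(37, 17)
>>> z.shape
(11, 17, 17)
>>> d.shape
(37, 17, 37)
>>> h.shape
(11, 17, 37)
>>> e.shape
(37, 17, 37)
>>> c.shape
(37,)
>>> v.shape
(11, 17, 37)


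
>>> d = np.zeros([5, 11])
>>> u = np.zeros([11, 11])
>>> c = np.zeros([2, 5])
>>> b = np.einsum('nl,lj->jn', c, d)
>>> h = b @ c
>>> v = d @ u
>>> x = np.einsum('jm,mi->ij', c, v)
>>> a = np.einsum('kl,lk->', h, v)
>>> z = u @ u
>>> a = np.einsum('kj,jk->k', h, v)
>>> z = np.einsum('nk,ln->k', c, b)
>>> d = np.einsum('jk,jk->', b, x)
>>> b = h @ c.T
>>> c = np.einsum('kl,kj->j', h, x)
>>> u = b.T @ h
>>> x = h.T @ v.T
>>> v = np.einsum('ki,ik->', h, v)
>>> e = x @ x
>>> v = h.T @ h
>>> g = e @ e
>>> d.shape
()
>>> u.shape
(2, 5)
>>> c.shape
(2,)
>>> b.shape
(11, 2)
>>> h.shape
(11, 5)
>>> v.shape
(5, 5)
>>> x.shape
(5, 5)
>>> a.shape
(11,)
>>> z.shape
(5,)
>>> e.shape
(5, 5)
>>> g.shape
(5, 5)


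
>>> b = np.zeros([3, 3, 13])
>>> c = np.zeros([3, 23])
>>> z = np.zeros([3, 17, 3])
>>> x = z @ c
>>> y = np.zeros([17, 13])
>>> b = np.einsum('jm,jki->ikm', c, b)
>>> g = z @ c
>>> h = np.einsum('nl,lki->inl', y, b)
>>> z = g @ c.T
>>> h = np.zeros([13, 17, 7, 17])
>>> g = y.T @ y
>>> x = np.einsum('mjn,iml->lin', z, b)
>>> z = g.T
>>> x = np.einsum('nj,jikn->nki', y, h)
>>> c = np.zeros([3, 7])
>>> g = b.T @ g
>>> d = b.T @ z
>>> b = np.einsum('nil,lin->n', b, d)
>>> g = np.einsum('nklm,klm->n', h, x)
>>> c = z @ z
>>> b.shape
(13,)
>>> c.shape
(13, 13)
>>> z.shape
(13, 13)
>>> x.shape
(17, 7, 17)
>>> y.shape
(17, 13)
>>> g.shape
(13,)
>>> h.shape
(13, 17, 7, 17)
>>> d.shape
(23, 3, 13)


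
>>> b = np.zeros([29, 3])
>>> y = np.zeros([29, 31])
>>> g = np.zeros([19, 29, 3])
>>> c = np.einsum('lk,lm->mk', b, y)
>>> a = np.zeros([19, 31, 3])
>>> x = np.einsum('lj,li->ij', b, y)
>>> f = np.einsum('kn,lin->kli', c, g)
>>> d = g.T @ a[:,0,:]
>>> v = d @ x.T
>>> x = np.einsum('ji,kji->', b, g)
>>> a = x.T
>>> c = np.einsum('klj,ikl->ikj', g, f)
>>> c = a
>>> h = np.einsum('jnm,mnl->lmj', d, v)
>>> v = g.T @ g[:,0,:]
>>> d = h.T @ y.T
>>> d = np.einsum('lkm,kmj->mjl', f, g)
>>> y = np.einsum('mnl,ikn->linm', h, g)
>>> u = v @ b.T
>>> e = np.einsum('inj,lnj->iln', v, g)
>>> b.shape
(29, 3)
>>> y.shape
(3, 19, 3, 31)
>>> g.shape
(19, 29, 3)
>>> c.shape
()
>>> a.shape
()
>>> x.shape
()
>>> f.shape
(31, 19, 29)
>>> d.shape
(29, 3, 31)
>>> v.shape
(3, 29, 3)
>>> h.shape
(31, 3, 3)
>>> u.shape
(3, 29, 29)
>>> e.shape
(3, 19, 29)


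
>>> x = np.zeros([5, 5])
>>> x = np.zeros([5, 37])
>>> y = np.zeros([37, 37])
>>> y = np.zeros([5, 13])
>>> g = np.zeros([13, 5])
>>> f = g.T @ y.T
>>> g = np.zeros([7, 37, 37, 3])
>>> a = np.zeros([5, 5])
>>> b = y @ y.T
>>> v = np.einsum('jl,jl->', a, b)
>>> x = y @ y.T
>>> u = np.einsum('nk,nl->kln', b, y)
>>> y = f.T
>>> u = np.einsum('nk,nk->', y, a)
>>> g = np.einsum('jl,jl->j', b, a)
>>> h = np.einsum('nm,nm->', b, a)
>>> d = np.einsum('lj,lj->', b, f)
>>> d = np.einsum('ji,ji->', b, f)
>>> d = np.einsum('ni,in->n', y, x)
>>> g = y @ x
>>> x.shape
(5, 5)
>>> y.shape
(5, 5)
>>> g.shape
(5, 5)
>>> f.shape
(5, 5)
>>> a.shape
(5, 5)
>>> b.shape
(5, 5)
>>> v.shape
()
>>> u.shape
()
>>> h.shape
()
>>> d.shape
(5,)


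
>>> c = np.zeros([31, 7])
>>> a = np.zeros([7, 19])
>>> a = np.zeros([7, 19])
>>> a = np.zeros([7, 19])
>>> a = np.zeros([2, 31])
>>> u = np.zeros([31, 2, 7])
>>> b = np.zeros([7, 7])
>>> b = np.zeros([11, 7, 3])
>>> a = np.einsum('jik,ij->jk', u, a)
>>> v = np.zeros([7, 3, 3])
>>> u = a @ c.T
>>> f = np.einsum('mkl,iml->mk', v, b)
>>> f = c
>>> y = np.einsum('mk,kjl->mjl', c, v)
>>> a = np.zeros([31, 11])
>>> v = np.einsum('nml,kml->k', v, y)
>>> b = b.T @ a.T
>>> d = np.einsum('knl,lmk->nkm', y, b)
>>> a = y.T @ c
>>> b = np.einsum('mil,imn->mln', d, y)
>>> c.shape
(31, 7)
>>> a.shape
(3, 3, 7)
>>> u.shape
(31, 31)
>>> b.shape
(3, 7, 3)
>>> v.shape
(31,)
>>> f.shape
(31, 7)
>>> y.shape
(31, 3, 3)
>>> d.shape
(3, 31, 7)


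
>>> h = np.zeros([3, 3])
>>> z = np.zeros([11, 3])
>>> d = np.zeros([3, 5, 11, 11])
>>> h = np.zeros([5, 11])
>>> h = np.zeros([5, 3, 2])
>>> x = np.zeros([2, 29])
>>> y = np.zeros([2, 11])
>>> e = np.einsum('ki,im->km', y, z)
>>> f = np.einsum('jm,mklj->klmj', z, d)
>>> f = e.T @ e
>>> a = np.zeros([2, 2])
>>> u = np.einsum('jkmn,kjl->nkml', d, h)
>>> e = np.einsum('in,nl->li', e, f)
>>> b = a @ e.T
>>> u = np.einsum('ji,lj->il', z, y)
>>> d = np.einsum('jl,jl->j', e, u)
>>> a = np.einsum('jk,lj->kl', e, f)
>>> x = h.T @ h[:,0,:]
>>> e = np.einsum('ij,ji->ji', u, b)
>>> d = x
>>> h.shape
(5, 3, 2)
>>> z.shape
(11, 3)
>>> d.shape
(2, 3, 2)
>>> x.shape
(2, 3, 2)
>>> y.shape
(2, 11)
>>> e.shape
(2, 3)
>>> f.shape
(3, 3)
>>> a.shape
(2, 3)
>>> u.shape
(3, 2)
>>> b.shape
(2, 3)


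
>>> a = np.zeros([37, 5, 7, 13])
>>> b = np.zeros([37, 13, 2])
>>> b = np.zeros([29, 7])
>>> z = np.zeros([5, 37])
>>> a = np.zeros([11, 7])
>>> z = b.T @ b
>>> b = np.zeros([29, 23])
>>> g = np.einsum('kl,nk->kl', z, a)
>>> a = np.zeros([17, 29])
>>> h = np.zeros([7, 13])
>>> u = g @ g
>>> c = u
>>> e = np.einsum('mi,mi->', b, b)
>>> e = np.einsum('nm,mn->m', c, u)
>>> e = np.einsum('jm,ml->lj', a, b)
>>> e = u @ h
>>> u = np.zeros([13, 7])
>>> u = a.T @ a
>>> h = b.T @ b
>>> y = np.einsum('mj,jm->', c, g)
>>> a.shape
(17, 29)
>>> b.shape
(29, 23)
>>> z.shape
(7, 7)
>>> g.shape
(7, 7)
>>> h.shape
(23, 23)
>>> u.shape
(29, 29)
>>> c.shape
(7, 7)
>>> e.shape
(7, 13)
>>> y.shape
()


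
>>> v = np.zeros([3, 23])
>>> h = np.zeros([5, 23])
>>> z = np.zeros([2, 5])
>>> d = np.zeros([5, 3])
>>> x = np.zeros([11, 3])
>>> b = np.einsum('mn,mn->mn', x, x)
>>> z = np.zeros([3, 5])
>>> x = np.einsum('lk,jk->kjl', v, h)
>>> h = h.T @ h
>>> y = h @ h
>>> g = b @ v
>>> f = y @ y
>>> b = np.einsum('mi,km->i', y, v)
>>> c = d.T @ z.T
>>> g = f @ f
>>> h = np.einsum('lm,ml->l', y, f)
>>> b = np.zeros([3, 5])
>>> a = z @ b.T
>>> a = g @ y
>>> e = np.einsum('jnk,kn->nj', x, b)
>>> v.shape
(3, 23)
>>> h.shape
(23,)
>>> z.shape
(3, 5)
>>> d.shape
(5, 3)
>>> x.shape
(23, 5, 3)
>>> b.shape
(3, 5)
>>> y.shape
(23, 23)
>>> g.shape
(23, 23)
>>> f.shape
(23, 23)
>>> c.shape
(3, 3)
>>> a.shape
(23, 23)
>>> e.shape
(5, 23)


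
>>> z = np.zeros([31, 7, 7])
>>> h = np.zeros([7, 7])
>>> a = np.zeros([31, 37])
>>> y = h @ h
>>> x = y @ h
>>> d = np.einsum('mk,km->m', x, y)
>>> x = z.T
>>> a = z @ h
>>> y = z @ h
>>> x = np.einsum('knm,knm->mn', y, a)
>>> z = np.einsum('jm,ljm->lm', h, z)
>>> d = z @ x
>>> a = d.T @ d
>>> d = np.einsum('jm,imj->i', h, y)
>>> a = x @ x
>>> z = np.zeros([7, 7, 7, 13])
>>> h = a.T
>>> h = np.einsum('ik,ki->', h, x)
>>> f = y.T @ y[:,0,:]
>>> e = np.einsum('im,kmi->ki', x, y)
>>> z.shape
(7, 7, 7, 13)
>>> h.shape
()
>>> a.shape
(7, 7)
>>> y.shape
(31, 7, 7)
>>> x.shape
(7, 7)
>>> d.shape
(31,)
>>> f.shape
(7, 7, 7)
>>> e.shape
(31, 7)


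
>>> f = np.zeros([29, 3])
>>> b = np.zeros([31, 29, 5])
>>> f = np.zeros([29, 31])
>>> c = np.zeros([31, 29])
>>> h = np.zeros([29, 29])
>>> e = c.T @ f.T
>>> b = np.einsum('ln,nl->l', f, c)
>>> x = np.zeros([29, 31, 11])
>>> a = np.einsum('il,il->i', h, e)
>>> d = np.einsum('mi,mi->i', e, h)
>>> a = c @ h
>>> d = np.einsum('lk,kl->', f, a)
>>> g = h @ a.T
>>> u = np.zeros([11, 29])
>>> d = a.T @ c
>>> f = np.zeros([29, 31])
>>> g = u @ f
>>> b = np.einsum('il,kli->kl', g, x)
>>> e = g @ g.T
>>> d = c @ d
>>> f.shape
(29, 31)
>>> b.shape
(29, 31)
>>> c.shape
(31, 29)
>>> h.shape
(29, 29)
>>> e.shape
(11, 11)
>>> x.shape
(29, 31, 11)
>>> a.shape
(31, 29)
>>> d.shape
(31, 29)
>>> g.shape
(11, 31)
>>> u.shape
(11, 29)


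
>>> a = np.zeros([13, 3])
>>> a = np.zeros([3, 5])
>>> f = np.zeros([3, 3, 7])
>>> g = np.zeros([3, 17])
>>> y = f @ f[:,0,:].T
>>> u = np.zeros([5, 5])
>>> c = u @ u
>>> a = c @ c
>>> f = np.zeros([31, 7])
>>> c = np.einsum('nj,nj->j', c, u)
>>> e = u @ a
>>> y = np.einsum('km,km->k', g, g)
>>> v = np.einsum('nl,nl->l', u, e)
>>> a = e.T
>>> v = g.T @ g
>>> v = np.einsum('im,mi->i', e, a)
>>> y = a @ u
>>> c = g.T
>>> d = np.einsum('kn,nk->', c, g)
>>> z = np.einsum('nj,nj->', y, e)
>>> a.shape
(5, 5)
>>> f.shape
(31, 7)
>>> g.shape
(3, 17)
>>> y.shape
(5, 5)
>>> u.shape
(5, 5)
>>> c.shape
(17, 3)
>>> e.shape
(5, 5)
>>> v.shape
(5,)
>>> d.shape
()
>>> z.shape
()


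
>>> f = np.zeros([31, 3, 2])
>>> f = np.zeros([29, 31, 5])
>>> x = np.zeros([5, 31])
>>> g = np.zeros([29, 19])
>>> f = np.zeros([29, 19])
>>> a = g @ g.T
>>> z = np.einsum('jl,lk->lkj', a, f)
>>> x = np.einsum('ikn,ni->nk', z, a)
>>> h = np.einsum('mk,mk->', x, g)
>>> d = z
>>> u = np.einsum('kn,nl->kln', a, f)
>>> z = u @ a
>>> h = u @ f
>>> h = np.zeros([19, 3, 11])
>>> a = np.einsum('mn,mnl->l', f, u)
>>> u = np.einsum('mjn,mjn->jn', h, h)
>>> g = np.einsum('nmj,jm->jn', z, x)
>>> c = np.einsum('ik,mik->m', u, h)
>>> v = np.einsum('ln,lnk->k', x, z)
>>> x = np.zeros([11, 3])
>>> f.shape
(29, 19)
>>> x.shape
(11, 3)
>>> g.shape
(29, 29)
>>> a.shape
(29,)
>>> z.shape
(29, 19, 29)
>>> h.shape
(19, 3, 11)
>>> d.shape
(29, 19, 29)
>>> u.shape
(3, 11)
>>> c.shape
(19,)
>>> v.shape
(29,)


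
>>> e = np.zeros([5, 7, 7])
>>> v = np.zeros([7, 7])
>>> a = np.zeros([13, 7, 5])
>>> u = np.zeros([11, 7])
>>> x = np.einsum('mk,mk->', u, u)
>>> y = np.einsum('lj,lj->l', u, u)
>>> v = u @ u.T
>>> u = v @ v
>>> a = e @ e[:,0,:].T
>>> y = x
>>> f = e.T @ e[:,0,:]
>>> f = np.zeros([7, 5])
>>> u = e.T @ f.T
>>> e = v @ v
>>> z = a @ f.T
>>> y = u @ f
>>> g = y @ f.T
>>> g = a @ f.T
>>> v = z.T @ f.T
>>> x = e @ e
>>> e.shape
(11, 11)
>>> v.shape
(7, 7, 7)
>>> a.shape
(5, 7, 5)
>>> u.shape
(7, 7, 7)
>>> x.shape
(11, 11)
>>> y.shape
(7, 7, 5)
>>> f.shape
(7, 5)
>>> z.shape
(5, 7, 7)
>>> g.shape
(5, 7, 7)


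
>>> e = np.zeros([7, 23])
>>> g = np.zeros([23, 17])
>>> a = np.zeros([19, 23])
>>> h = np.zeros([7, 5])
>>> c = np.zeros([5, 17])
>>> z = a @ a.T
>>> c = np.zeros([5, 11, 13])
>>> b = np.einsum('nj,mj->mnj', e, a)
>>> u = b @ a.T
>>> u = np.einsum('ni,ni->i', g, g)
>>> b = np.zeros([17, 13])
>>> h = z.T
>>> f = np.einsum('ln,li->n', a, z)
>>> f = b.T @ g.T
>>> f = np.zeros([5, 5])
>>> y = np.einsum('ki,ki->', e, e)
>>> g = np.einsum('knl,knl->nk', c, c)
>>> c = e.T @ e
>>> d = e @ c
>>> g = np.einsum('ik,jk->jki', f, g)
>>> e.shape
(7, 23)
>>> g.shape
(11, 5, 5)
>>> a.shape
(19, 23)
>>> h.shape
(19, 19)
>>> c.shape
(23, 23)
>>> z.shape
(19, 19)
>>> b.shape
(17, 13)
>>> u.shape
(17,)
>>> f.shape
(5, 5)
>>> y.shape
()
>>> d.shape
(7, 23)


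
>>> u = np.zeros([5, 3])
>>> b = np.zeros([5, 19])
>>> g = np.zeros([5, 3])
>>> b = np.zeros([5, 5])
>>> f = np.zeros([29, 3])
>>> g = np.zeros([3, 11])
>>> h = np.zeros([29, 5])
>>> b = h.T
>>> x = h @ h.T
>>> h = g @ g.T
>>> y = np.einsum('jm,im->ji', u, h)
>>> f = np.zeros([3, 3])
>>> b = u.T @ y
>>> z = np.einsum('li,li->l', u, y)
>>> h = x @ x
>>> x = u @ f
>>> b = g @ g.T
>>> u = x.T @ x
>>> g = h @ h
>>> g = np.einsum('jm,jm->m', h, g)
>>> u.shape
(3, 3)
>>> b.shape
(3, 3)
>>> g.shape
(29,)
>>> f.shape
(3, 3)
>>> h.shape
(29, 29)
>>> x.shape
(5, 3)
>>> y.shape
(5, 3)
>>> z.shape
(5,)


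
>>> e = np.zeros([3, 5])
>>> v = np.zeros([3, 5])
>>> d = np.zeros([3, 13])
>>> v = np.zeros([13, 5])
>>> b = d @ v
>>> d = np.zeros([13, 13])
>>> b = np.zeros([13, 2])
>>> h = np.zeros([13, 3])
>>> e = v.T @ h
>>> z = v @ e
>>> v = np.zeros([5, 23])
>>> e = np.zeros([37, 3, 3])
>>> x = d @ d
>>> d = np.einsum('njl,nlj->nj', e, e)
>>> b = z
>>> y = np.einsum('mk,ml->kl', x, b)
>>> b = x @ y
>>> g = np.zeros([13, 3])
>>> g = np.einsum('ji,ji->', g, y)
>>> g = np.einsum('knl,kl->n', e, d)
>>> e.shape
(37, 3, 3)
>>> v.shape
(5, 23)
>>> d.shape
(37, 3)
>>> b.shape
(13, 3)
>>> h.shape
(13, 3)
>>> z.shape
(13, 3)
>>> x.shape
(13, 13)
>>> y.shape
(13, 3)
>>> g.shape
(3,)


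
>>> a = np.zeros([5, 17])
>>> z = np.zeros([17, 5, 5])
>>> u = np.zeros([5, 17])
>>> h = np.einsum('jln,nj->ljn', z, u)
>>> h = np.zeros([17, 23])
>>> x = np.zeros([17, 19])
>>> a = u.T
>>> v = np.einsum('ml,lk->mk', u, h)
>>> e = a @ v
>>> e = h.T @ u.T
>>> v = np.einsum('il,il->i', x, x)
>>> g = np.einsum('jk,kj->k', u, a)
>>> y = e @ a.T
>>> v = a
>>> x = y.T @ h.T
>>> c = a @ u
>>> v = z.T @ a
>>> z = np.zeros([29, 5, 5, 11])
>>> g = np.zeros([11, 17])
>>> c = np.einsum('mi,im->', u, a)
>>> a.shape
(17, 5)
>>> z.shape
(29, 5, 5, 11)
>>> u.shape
(5, 17)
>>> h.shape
(17, 23)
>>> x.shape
(17, 17)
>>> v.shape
(5, 5, 5)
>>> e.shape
(23, 5)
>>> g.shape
(11, 17)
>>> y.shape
(23, 17)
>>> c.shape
()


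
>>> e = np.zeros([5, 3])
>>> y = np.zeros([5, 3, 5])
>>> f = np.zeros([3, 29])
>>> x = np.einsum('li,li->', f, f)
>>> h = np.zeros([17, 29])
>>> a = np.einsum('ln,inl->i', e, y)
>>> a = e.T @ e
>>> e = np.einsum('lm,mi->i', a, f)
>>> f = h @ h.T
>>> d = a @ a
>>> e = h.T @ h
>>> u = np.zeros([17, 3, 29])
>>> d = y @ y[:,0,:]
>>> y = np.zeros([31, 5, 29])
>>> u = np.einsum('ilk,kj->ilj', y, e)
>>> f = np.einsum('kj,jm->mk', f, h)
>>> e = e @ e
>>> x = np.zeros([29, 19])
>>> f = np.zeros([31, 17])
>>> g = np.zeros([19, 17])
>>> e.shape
(29, 29)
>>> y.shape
(31, 5, 29)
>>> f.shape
(31, 17)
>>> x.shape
(29, 19)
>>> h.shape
(17, 29)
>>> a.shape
(3, 3)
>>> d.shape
(5, 3, 5)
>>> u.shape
(31, 5, 29)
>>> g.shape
(19, 17)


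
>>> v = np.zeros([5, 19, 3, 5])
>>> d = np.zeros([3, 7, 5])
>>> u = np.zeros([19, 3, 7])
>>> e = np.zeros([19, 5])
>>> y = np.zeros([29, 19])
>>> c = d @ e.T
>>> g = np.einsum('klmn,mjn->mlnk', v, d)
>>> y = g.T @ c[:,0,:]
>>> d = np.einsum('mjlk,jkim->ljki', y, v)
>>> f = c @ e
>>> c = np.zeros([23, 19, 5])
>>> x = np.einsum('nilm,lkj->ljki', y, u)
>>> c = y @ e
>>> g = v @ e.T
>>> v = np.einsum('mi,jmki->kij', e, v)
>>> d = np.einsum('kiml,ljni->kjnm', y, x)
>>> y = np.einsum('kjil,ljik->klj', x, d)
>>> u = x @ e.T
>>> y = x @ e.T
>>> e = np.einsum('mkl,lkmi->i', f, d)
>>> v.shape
(3, 5, 5)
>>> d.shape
(5, 7, 3, 19)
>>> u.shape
(19, 7, 3, 19)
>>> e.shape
(19,)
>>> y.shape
(19, 7, 3, 19)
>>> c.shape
(5, 5, 19, 5)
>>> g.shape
(5, 19, 3, 19)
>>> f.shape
(3, 7, 5)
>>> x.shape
(19, 7, 3, 5)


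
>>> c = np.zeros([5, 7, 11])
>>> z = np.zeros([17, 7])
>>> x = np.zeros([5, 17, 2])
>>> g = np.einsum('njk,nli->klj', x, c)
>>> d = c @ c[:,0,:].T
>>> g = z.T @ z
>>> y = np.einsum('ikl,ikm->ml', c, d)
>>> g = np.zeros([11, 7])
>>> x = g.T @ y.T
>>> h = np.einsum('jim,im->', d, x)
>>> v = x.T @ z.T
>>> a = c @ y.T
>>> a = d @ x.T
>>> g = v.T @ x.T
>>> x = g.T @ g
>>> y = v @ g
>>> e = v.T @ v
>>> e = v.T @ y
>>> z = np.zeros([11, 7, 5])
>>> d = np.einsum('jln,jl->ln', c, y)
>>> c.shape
(5, 7, 11)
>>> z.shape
(11, 7, 5)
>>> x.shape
(7, 7)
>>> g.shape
(17, 7)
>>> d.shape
(7, 11)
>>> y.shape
(5, 7)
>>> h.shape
()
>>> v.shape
(5, 17)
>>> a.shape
(5, 7, 7)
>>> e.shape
(17, 7)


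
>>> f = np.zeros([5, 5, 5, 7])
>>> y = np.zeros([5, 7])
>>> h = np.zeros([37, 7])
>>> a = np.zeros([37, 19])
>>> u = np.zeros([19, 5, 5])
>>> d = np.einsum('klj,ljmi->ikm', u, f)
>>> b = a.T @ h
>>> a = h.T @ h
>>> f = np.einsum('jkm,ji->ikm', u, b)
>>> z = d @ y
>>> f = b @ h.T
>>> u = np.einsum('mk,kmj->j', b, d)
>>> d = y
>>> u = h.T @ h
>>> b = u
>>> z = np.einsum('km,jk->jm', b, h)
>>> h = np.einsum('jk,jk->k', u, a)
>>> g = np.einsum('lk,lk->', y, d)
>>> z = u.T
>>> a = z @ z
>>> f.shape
(19, 37)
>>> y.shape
(5, 7)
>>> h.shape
(7,)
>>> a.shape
(7, 7)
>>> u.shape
(7, 7)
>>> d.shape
(5, 7)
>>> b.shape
(7, 7)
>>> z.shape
(7, 7)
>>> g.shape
()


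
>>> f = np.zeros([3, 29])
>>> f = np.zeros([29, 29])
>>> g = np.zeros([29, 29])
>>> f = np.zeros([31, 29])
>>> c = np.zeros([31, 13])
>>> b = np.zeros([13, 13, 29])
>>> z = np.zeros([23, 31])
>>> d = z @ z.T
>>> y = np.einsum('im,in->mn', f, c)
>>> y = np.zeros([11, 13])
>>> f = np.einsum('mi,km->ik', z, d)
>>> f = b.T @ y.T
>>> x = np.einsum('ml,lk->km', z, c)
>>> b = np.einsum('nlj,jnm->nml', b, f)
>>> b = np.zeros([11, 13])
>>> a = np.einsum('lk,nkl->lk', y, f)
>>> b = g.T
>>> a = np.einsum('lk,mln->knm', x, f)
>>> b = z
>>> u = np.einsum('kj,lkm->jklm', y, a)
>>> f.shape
(29, 13, 11)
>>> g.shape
(29, 29)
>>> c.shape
(31, 13)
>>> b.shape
(23, 31)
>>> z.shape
(23, 31)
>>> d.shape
(23, 23)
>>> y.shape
(11, 13)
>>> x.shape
(13, 23)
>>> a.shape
(23, 11, 29)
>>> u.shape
(13, 11, 23, 29)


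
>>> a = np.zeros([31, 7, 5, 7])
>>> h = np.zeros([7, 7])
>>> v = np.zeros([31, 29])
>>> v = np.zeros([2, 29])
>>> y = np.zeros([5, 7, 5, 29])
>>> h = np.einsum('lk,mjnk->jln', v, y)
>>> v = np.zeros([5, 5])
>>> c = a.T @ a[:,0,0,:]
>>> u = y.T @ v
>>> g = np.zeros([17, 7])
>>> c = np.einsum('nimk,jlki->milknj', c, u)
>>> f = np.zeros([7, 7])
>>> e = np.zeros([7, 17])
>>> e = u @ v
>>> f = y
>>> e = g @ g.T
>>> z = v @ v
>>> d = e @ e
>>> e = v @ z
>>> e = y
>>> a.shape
(31, 7, 5, 7)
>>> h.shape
(7, 2, 5)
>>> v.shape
(5, 5)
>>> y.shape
(5, 7, 5, 29)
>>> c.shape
(7, 5, 5, 7, 7, 29)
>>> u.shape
(29, 5, 7, 5)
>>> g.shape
(17, 7)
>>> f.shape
(5, 7, 5, 29)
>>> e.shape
(5, 7, 5, 29)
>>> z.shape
(5, 5)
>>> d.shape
(17, 17)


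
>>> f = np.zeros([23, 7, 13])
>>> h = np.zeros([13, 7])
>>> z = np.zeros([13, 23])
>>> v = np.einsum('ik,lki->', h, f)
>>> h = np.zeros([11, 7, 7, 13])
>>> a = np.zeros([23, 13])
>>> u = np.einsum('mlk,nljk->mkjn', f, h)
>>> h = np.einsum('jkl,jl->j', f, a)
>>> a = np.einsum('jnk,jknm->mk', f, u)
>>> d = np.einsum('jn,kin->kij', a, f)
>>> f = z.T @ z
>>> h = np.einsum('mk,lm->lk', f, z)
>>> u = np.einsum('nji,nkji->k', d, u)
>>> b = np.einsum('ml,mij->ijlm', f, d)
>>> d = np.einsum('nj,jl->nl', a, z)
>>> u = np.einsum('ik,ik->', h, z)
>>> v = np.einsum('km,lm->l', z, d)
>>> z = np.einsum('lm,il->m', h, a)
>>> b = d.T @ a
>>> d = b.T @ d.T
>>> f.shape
(23, 23)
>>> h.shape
(13, 23)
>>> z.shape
(23,)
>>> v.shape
(11,)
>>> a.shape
(11, 13)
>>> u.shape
()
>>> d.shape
(13, 11)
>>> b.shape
(23, 13)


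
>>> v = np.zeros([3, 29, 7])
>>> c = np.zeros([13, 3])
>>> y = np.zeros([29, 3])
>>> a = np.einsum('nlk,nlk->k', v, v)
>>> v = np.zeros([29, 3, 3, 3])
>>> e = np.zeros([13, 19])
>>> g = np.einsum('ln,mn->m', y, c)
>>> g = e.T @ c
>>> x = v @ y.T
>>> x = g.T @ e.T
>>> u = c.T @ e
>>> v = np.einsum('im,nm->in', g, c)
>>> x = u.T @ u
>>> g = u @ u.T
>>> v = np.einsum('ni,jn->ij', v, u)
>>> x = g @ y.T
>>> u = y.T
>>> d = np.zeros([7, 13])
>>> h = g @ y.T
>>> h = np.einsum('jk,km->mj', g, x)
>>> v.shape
(13, 3)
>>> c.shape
(13, 3)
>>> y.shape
(29, 3)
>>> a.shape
(7,)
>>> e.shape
(13, 19)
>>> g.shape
(3, 3)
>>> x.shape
(3, 29)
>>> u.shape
(3, 29)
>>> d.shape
(7, 13)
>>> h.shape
(29, 3)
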